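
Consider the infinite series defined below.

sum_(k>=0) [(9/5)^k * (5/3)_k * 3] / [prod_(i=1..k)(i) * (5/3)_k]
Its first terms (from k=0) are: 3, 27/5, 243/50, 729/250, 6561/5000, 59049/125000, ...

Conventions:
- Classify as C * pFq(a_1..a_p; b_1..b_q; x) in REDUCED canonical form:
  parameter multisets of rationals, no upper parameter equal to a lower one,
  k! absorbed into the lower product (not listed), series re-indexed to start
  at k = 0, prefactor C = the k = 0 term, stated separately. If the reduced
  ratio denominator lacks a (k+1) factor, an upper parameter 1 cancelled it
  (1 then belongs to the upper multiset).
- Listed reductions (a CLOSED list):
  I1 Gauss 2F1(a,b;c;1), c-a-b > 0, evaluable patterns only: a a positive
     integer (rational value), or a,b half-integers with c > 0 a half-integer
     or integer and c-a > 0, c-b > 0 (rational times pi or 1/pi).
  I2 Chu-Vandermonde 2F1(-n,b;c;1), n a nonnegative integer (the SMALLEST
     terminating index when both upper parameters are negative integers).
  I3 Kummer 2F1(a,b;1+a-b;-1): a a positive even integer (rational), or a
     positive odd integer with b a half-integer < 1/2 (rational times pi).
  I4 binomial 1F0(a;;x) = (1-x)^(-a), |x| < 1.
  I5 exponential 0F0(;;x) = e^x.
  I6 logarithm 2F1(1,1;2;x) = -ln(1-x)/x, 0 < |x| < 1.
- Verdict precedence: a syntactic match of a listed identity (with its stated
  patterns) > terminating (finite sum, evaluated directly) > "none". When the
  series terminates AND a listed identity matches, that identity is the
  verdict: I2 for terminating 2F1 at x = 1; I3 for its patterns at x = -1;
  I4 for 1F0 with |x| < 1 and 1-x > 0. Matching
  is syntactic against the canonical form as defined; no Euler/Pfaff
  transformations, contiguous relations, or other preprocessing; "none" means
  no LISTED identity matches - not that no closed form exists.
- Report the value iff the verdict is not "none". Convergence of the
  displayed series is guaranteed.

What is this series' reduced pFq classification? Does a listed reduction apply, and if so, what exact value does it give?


Key observation: x = (9/5) and the parameter 5/3 appears in both the upper and lower lists and cancels.
Step ratio: r(k) = (9/5) * 1 / [(k+1)] - rational; roots negated = parameters, x = (9/5), C = 3.

Canonical form: C = 3 times 0F0 with upper {-}, lower {-}, x = 9/5. Verdict: this is the exponential series (I5) (the 0F0 exponential series at x = 9/5). Exact value: 3 * e^(9/5).


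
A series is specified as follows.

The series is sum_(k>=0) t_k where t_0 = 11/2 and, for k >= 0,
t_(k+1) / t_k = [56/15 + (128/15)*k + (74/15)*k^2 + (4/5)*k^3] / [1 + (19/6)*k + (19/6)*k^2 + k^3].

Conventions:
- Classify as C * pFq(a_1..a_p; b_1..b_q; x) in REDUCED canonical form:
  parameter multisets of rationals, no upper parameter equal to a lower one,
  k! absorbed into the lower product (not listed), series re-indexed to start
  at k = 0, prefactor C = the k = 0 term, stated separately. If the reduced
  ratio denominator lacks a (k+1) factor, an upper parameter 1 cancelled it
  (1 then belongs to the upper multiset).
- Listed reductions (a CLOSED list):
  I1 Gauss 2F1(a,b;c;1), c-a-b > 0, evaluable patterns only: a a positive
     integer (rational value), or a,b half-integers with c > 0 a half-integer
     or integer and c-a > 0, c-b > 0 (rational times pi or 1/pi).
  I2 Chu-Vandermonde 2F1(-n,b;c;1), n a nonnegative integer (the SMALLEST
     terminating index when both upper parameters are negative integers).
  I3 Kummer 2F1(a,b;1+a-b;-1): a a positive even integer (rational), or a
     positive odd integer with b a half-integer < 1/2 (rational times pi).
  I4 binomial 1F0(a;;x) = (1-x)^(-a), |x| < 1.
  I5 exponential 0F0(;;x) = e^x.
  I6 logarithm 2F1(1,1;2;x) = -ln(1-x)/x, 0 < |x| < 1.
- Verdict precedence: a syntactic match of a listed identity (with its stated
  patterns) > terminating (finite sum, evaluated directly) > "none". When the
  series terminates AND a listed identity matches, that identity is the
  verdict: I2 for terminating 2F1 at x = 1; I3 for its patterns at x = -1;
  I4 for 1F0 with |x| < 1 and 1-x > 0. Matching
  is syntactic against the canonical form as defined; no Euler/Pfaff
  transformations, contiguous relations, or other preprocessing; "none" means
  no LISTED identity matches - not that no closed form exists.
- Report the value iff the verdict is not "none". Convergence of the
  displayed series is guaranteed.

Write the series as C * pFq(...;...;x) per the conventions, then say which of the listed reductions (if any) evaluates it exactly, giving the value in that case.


Classification (C = 11/2): 2F1 with upper {2, 7/2}, lower {3/2}, argument x = 4/5. Verdict: none here - no I1-I6 shape fits x = 4/5 with lower {3/2}.

Structural cue: x = (4/5) and factor the ratio over Q (C = 11/2): negated roots = parameters.
Consecutive-term ratio: r(k) = (4/5) * (k+2) (k+7/2) / [(k+3/2) (k+1)] - rational in k. x = (4/5); t_0 = 11/2; negate the roots.


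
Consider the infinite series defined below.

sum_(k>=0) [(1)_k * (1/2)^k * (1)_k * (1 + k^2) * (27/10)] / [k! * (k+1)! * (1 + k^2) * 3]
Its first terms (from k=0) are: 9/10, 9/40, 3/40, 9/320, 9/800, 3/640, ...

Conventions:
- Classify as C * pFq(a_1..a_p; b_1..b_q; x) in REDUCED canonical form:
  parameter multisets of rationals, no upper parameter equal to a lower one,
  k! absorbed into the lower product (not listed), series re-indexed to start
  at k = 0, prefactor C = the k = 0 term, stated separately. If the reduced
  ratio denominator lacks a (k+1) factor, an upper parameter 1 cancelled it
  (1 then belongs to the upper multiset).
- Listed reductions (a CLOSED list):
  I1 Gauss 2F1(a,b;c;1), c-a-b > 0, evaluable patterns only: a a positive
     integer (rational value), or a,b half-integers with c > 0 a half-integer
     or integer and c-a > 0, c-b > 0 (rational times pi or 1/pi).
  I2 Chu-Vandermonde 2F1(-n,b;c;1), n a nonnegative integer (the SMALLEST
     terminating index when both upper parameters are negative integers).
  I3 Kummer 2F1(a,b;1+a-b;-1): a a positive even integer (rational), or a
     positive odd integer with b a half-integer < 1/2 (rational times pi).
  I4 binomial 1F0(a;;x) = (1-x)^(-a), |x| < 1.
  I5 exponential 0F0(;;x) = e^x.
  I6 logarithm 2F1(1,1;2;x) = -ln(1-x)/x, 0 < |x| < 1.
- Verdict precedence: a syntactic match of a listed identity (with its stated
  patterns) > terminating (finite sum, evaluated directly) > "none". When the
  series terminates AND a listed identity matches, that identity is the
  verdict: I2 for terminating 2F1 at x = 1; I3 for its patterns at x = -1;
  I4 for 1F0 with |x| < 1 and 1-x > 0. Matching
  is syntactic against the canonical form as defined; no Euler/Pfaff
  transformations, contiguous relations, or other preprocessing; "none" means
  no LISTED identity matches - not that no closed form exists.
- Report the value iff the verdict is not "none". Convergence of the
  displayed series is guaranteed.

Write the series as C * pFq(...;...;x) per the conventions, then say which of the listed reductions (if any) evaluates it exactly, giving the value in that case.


Key step: from the first term 9/10: striking the common factor k^2 + 1 reduces the term (C = 9/10, x = 1/2).
Ratio: r(k) = (1/2) * (k+1) (k+1) / [(k+2) (k+1)] ; factor over Q: parameters, x = (1/2), and C = 9/10.

Prefactor 9/10, argument 1/2: 2F1 with upper {1, 1} over lower {2}. Verdict: the I6 logarithm reduction applies (the logarithm: parameters (1,1;2), x = 1/2). Sum: (-9/5) * ln(1/2).


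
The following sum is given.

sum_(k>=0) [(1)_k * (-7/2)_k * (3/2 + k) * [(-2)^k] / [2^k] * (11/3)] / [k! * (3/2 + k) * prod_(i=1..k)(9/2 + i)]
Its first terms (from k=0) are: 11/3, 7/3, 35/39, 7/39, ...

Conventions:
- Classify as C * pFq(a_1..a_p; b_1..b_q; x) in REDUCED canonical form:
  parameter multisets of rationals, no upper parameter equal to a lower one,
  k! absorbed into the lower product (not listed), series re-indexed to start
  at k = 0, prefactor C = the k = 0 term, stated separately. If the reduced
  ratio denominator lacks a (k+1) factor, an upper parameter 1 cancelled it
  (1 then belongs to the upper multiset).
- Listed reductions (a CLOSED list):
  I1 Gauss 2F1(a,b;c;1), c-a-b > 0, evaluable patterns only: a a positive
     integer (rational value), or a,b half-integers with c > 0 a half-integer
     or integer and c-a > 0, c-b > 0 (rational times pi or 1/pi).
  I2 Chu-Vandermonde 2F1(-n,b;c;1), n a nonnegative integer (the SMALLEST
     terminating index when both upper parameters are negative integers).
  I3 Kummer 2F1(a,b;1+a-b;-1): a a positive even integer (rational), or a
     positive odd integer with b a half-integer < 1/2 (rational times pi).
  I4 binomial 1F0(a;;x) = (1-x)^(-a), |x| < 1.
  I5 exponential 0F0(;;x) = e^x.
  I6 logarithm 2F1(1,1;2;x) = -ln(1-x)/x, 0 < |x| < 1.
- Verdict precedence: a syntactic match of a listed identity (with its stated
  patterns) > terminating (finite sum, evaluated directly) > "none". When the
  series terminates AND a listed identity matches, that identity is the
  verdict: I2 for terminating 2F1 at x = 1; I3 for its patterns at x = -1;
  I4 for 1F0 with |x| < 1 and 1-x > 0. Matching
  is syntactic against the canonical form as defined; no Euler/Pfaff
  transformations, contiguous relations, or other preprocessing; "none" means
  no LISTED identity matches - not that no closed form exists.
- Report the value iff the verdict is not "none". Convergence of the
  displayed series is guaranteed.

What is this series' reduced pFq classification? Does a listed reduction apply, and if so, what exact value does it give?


Structural cue: with t_0 = 11/3, the lower running product (C = 11/3, x = -1) is a rising factorial.
Term ratio: r(k) = (-1) * (k-7/2) (k+1) / [(k+11/2) (k+1)] ; factor over Q: parameters, x = (-1), and C = 11/3.

Canonical form: C = 11/3 times 2F1 with upper {-7/2, 1}, lower {11/2}, x = -1. Verdict: Kummer (I3) applies (x = -1; c = 11/2 equals 1+a-b for upper {-7/2, 1}: listed pattern). Its exact value is (1155/512) * pi.


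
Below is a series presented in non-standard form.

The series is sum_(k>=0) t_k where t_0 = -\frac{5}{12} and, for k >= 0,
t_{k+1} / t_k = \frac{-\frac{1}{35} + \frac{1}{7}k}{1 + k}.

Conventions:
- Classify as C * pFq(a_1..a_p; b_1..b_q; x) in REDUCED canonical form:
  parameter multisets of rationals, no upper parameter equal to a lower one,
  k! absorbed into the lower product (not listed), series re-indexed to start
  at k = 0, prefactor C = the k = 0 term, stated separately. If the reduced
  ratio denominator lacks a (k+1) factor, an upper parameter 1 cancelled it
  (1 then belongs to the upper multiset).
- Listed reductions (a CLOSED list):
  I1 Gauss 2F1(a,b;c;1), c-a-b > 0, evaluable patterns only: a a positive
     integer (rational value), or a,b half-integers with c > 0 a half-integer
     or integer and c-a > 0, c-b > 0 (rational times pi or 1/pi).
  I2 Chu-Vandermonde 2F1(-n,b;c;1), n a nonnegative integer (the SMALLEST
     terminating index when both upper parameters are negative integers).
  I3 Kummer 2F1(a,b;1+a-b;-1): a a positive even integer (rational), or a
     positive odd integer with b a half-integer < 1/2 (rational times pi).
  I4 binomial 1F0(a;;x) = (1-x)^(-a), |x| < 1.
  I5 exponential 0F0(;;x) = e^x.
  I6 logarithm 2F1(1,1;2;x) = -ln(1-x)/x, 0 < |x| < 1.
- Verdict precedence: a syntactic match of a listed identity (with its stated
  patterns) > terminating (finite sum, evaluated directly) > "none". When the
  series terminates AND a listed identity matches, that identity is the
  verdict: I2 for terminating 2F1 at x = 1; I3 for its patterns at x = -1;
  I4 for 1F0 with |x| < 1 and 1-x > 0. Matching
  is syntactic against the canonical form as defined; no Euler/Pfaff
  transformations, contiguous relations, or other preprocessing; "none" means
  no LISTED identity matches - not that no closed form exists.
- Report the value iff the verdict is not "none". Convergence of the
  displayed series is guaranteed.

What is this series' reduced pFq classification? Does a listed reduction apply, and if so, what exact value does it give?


Classification (C = -\frac{5}{12}): 1F0 with upper {-\frac{1}{5}}, lower {-}, argument x = \frac{1}{7}. Verdict: the I4 binomial reduction fires (the 1F0 binomial series: exponent 1/5, x = \frac{1}{7}). Exact value: \left(-\frac{5}{12}\right) \cdot \left(\frac{6}{7}\right)^{\frac{1}{5}}.

Key observation: t_0 = -\frac{5}{12} here, and roots of the ratio polynomials (C = -5/12, x = 1/7) are the negated parameters.
Adjacent-term ratio: r(k) = \frac{1}{7} * (k-\frac{1}{5}) / [(k+1)] - rational in k. x = \frac{1}{7}; t_0 = -\frac{5}{12}; negate the roots.


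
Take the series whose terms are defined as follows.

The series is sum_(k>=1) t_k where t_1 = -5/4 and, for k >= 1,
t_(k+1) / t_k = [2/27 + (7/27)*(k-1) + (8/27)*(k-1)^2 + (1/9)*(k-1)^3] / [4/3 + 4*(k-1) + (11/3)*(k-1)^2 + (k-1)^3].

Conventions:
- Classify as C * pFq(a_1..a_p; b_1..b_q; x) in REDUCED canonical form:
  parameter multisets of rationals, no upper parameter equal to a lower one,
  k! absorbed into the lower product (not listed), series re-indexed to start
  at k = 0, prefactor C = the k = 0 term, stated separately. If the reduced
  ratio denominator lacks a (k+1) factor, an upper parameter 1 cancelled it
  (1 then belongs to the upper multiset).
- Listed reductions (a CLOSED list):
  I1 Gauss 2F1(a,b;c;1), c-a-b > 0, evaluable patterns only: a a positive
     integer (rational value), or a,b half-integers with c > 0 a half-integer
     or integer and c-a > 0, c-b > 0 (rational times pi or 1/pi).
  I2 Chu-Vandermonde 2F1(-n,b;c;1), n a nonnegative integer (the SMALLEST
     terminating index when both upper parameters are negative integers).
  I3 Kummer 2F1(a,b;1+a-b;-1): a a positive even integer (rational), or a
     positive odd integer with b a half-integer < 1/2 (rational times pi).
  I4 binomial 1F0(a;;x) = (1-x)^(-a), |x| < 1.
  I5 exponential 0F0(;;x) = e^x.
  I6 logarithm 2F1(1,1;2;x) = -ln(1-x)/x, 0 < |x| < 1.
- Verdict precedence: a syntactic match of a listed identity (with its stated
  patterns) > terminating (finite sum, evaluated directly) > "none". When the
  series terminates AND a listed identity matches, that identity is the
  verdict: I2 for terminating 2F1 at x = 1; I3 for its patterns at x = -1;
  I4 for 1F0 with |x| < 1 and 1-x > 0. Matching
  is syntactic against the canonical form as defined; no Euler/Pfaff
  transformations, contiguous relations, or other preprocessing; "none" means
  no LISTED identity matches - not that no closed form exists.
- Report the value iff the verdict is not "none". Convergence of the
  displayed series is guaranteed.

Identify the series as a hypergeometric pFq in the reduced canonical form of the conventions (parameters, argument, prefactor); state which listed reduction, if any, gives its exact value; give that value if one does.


Canonical form: C = -5/4 times 2F1 with upper {1, 1}, lower {2}, x = 1/9. Verdict: this is the I6 logarithm reduction (the logarithm: parameters (1,1;2), x = 1/9). Value: (45/4) * ln(8/9).

First insight: with t_0 = -5/4, the ratio is unreduced: k + 2/3 divides both sides (prefactor -5/4).
Ratio: r(k) = (1/9) * (k+1) (k+1) / [(k+2) (k+1)] - rational in k, leading ratio (1/9); with t_0 = -5/4, classification follows.


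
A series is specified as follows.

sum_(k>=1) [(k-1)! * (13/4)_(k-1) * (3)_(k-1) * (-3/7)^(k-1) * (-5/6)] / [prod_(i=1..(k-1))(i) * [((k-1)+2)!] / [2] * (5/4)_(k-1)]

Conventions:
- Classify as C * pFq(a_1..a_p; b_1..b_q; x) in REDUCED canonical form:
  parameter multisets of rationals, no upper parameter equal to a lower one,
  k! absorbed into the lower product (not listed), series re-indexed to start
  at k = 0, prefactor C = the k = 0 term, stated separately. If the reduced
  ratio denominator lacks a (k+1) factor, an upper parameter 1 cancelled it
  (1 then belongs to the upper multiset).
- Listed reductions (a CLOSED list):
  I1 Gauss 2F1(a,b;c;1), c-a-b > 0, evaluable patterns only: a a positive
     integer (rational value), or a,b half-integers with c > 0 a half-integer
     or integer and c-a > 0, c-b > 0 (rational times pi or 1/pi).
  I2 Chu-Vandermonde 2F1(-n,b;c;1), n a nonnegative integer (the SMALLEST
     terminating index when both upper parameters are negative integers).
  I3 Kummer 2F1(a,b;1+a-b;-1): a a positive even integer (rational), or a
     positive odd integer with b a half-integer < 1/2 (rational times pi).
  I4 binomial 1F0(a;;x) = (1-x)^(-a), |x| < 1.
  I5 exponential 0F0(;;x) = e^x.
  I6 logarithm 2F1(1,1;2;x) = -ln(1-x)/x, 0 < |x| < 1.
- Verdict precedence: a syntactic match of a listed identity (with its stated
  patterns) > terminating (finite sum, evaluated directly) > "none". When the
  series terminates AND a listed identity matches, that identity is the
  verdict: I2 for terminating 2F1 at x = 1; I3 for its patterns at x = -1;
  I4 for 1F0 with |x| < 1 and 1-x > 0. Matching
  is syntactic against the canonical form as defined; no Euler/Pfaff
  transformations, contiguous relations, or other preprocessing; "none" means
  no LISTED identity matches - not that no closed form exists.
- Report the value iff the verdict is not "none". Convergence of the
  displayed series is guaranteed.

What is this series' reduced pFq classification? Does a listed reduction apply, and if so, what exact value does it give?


With C = -5/6: the canonical form is 2F1(1, 13/4; 5/4; -3/7). Verdict: no listed reduction: x = -3/7 and upper {1, 13/4} fail every I1-I6 pattern.

Key observation: t_0 = -5/6 here, and the factorial ratio (C = -5/6) (k+a-1)!/(a-1)! is a rising factorial (a)_k.
Adjacent-term ratio: r(k) = (-3/7) * (k+1) (k+13/4) / [(k+5/4) (k+1)] ; factor over Q: parameters, x = (-3/7), and C = -5/6.


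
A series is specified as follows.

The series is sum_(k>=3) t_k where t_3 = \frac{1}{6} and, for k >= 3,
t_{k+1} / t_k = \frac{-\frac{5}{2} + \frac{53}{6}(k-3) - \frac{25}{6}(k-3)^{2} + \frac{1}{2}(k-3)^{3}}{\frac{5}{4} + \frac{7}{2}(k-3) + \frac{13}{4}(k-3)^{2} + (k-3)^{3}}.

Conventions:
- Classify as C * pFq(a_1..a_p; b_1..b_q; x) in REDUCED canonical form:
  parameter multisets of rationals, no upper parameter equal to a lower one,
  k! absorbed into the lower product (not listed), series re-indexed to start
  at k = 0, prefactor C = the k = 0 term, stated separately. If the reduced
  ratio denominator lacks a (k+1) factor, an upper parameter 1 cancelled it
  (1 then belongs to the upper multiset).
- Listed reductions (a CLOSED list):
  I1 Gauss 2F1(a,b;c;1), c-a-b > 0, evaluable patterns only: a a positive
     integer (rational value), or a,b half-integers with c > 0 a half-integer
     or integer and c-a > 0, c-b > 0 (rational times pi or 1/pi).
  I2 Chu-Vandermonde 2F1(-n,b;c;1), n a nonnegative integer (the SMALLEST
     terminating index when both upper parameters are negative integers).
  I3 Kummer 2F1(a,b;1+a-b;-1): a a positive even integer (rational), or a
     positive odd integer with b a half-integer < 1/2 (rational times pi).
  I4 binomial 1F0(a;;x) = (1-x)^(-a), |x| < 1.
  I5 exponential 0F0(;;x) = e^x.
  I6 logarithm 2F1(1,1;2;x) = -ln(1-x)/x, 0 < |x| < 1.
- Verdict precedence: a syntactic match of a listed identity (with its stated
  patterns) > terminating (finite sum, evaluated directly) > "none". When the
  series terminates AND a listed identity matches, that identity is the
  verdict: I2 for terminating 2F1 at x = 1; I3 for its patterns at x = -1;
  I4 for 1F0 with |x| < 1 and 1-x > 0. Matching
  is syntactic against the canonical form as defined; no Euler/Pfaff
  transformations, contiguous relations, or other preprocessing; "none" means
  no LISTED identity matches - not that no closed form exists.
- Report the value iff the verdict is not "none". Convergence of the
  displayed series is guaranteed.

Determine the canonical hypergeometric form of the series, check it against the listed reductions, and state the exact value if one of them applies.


Key step: from the first term \frac{1}{6}: roots of the ratio polynomials (C = 1/6) are the negated parameters.
Ratio: r(k) = \frac{1}{2} * (k-5) (k-3) (k-\frac{1}{3}) / [(k+1) (k+\frac{5}{4}) (k+1)] - poly over poly, x = \frac{1}{2} from leading terms; C = \frac{1}{6} at k = 0.

Prefactor \frac{1}{6}, argument \frac{1}{2}: 3F2 with upper {-5, -3, -\frac{1}{3}} over lower {1, \frac{5}{4}}. Verdict: terminating (-3 upstairs). 4 nonzero terms in all; added directly. Sum: -\frac{5191}{18954}.


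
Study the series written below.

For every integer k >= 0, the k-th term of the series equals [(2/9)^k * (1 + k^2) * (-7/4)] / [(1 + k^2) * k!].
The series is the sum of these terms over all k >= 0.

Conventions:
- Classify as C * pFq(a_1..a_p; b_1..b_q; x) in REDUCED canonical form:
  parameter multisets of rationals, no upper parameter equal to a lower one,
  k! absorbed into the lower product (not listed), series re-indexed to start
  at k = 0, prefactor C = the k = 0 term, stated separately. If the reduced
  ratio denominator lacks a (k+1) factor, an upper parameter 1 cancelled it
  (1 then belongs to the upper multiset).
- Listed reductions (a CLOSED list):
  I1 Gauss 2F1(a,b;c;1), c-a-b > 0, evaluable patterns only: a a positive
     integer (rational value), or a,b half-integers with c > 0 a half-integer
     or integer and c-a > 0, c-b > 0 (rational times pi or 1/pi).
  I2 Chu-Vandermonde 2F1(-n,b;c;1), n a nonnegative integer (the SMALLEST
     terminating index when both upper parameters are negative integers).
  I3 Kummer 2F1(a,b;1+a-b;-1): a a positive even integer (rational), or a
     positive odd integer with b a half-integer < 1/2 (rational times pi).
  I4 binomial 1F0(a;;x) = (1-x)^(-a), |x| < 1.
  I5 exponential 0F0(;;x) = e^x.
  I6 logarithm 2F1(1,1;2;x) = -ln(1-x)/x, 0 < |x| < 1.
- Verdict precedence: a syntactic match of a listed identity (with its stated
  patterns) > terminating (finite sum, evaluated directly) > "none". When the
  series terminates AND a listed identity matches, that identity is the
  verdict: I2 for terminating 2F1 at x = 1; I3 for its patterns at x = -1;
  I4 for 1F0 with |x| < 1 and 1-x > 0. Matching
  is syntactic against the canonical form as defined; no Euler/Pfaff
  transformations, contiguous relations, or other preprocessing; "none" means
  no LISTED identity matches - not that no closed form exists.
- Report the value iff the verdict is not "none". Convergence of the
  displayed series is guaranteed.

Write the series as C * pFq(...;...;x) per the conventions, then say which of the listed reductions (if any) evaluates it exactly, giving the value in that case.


With C = -7/4: the canonical form is 0F0(-; -; 2/9). Verdict at x = 2/9: exponential (I5) matches (the 0F0 exponential series at x = 2/9). Its exact value is (-7/4) * e^(2/9).

Key step: x = (2/9) and striking the common factor k^2 + 1 reduces the term (C = -7/4).
Adjacent-term ratio: r(k) = (2/9) * 1 / [(k+1)] - poly over poly, x = (2/9) from leading terms; C = -7/4 at k = 0.


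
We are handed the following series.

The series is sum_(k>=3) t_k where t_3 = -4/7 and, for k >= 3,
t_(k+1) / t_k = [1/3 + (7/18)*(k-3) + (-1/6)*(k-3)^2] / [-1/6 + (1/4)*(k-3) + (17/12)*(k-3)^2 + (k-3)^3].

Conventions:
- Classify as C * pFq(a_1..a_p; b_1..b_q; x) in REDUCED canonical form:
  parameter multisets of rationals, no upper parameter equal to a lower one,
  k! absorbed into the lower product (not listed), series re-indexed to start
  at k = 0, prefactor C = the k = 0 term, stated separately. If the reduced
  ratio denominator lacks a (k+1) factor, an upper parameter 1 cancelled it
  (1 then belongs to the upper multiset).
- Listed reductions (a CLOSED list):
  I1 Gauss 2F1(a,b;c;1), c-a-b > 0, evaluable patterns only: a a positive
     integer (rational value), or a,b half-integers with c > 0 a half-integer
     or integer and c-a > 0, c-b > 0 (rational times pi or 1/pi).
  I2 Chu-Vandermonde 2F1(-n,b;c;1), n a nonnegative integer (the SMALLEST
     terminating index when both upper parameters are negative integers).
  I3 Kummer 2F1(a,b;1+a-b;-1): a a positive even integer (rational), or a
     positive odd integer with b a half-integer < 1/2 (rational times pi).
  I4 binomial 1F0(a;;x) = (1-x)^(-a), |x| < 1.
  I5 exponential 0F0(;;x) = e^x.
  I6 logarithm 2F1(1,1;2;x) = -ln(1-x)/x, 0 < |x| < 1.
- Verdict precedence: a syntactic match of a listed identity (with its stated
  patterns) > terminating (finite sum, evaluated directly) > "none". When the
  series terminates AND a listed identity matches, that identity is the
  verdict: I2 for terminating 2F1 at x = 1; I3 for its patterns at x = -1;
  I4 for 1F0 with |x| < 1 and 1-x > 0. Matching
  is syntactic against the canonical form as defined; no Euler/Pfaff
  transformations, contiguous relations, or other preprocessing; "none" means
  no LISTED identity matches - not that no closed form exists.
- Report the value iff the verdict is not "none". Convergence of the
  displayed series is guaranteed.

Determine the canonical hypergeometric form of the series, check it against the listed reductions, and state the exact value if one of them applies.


Prefactor -4/7, argument -1/6: 1F1 with upper {-3} over lower {-1/4}. Verdict: terminating - no listed pattern fits, but -3 in the upper list cuts the series at k = 3; direct evaluation. Sum: 3308/3969.

The tell: from the first term -4/7: roots of the ratio polynomials (prefactor -4/7) are the negated parameters.
Adjacent-term ratio: r(k) = (-1/6) * (k-3) / [(k-1/4) (k+1)] - rational in k, leading ratio (-1/6); with t_0 = -4/7, classification follows.


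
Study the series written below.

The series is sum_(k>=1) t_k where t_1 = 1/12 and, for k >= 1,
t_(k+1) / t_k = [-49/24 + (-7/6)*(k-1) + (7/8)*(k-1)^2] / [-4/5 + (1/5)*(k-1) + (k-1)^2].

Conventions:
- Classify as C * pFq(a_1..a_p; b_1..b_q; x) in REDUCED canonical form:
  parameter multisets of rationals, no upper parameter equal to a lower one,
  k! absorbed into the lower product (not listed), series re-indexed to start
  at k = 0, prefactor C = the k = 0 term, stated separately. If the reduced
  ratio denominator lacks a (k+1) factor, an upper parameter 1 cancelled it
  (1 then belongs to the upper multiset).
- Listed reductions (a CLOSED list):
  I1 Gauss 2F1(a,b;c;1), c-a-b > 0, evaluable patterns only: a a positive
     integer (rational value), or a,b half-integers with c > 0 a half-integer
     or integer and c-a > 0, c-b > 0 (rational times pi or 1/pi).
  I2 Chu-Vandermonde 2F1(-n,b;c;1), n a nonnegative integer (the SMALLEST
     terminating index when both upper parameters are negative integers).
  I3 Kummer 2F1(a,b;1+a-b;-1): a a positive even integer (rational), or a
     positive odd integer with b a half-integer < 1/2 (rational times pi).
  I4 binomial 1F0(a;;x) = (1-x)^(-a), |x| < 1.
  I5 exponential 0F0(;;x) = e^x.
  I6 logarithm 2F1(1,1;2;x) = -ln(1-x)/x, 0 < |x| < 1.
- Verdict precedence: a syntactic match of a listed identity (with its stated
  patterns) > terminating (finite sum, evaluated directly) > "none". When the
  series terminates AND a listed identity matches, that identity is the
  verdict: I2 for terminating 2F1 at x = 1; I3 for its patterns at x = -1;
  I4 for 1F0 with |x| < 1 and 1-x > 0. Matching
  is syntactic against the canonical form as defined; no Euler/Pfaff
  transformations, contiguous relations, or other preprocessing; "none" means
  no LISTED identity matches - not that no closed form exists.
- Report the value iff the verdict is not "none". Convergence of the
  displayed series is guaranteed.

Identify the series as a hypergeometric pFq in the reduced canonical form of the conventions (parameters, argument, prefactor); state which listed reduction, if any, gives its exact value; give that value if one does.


This is 1/12 * 2F1(-7/3, 1; -4/5; 7/8) in reduced canonical form. Verdict: none. A 2F1 with upper {-7/3, 1} fits none of I1-I6 at x = 7/8; the sum runs forever.

First insight: x = (7/8) and roots of the ratio polynomials (prefactor 1/12) are the negated parameters.
Ratio: r(k) = (7/8) * (k-7/3) (k+1) / [(k-4/5) (k+1)] - rational in k. x = (7/8); t_0 = 1/12; negate the roots.


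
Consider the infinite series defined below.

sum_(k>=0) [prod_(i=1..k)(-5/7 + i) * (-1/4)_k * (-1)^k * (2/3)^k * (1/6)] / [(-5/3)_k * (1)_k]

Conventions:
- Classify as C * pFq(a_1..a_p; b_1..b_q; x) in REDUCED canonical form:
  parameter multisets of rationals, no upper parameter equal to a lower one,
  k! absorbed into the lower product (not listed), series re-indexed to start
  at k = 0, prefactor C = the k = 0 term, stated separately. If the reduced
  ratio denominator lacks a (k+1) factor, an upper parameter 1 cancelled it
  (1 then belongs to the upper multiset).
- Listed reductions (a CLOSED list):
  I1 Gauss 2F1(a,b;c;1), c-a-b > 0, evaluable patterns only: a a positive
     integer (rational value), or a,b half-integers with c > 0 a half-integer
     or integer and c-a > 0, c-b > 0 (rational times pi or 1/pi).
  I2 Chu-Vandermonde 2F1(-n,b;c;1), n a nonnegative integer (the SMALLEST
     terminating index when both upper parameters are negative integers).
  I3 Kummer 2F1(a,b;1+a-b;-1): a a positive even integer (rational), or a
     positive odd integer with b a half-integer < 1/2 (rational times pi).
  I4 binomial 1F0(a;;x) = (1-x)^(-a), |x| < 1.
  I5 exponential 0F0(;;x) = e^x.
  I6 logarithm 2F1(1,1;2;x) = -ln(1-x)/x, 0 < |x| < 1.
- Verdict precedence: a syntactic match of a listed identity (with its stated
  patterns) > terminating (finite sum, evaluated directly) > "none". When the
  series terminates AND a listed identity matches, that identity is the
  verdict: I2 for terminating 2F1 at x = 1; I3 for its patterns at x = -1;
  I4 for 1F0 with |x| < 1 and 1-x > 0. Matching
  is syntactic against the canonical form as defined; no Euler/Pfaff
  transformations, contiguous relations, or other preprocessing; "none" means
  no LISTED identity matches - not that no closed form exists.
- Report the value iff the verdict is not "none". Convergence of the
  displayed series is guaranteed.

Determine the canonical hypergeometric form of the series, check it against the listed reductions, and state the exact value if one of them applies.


Classification (C = 1/6): 2F1 with upper {-1/4, 2/7}, lower {-5/3}, argument x = -2/3. Verdict: none - this 2F1 at x = -2/3 matches no listed pattern, and upper {-1/4, 2/7} holds no stopper.

Key observation: from the first term 1/6: the running product (C = 1/6) telescopes to a rising factorial.
Consecutive-term ratio: r(k) = (-2/3) * (k-1/4) (k+2/7) / [(k-5/3) (k+1)] - rational in k, leading ratio (-2/3); with t_0 = 1/6, classification follows.


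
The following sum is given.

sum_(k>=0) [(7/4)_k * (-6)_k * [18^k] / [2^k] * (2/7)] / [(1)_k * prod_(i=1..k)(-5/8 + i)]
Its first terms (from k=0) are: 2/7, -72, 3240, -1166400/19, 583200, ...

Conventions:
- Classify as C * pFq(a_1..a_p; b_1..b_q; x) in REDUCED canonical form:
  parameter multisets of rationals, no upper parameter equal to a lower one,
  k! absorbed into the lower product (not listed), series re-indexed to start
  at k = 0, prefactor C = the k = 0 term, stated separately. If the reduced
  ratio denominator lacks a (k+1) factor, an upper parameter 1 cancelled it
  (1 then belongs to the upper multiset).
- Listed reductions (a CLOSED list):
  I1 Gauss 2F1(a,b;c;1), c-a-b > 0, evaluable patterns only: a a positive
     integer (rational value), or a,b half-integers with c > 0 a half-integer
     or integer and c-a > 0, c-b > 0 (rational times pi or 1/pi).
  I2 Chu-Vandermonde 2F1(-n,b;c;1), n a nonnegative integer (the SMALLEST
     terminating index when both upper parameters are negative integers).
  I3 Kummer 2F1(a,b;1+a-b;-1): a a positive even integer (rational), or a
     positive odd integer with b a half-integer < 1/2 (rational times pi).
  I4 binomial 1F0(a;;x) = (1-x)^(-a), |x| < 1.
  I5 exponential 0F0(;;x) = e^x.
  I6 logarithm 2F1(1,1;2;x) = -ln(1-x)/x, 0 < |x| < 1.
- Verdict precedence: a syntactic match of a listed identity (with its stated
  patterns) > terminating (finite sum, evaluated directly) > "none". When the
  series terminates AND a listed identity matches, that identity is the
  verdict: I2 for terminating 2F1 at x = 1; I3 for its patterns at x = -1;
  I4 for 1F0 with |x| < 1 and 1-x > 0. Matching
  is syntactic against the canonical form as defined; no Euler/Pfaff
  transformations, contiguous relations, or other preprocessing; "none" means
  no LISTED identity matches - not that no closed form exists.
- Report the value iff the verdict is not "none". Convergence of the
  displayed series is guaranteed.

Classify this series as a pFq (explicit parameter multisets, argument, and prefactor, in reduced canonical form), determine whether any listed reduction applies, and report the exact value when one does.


x = 9 here; the reduced form reads 2F1, upper {-6, 7/4}, lower {3/8}, C = 2/7. Verdict: terminating - no listed pattern fits, but -6 in the upper list cuts the series at k = 6; direct evaluation. Exact value: 16948205474/5719.

Structural cue: from the first term 2/7: the two k-th powers (C = 2/7) combine into one argument.
Term ratio: r(k) = 9 * (k-6) (k+7/4) / [(k+3/8) (k+1)] - rational in k, leading ratio 9; with t_0 = 2/7, classification follows.


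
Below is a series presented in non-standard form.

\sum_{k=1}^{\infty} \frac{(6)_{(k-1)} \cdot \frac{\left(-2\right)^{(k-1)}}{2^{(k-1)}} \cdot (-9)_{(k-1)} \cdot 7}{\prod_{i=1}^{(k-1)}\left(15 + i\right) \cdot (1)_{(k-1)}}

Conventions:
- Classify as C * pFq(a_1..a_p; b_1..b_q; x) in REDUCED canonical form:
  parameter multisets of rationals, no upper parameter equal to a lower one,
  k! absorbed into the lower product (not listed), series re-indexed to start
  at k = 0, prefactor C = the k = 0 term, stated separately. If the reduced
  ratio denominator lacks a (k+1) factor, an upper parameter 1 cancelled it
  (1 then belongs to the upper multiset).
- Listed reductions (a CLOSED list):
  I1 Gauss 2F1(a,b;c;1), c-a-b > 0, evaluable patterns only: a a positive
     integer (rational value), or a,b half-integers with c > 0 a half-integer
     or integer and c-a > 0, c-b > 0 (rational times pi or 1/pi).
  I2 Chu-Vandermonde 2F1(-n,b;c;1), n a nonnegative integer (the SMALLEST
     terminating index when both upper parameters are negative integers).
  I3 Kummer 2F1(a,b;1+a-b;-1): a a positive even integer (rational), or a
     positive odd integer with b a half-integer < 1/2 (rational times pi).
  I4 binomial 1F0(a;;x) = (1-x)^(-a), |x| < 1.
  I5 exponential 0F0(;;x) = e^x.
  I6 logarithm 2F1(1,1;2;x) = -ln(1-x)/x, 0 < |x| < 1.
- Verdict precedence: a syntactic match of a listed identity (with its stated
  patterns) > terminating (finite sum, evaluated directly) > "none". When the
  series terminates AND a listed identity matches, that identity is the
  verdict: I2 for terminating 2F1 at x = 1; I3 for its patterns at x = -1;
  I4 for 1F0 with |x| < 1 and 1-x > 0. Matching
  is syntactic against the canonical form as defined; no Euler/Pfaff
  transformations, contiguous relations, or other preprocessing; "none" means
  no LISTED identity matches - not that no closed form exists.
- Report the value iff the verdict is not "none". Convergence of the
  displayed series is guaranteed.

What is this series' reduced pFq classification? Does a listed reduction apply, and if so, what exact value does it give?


Structural cue: x = -1 and (1)_k (prefactor 7) is k! itself.
Term ratio: r(k) = -1 * (k-9) (k+6) / [(k+16) (k+1)] - rational in k, leading ratio -1; with t_0 = 7, classification follows.

With C = 7: the canonical form is 2F1(-9, 6; 16; -1). Verdict: this is Kummer's theorem (I3) (x = -1; c = 16 equals 1+a-b for upper {-9, 6}: listed pattern). Sum: \frac{637}{4}.


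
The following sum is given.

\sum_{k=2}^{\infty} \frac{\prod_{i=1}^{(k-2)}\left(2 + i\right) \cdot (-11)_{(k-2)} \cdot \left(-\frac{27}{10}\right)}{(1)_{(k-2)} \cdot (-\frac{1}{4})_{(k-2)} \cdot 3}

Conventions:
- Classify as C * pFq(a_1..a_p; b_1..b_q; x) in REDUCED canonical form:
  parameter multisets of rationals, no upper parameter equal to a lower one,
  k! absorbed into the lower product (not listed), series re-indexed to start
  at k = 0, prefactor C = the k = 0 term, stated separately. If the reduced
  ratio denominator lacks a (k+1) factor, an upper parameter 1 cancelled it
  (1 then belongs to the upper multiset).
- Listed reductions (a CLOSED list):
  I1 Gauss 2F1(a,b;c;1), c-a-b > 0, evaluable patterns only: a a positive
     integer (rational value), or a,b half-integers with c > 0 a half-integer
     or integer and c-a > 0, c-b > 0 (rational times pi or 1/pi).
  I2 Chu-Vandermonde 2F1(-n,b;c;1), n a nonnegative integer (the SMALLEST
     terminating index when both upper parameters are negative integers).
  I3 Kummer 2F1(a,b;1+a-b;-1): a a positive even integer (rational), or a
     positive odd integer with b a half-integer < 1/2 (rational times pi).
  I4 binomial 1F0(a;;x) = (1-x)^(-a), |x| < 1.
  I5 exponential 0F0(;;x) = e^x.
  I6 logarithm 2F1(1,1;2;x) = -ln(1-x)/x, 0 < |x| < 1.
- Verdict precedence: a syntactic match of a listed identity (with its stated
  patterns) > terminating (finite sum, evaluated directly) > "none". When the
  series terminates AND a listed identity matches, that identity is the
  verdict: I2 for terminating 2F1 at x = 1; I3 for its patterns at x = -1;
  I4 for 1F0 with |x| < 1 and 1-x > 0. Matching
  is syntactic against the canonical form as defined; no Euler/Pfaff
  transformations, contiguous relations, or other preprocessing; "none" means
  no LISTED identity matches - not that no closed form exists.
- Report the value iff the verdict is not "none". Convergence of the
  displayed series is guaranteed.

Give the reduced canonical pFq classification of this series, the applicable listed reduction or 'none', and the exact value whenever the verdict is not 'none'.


The series (x = 1) is 2F1: upper {-11, 3}, lower {-\frac{1}{4}}, prefactor -\frac{9}{10}. Verdict (x = 1): Vandermonde's identity (I2) applies (terminating 2F1 at x = 1 with n = 11, b = 3, c = -\frac{1}{4}). Its exact value is \frac{27}{2170}.

Key step: with t_0 = -\frac{9}{10}, the running product (prefactor -9/10) telescopes to a rising factorial.
Ratio: r(k) = 1 * (k-11) (k+3) / [(k-\frac{1}{4}) (k+1)] - rational in k, leading ratio 1; with t_0 = -\frac{9}{10}, classification follows.


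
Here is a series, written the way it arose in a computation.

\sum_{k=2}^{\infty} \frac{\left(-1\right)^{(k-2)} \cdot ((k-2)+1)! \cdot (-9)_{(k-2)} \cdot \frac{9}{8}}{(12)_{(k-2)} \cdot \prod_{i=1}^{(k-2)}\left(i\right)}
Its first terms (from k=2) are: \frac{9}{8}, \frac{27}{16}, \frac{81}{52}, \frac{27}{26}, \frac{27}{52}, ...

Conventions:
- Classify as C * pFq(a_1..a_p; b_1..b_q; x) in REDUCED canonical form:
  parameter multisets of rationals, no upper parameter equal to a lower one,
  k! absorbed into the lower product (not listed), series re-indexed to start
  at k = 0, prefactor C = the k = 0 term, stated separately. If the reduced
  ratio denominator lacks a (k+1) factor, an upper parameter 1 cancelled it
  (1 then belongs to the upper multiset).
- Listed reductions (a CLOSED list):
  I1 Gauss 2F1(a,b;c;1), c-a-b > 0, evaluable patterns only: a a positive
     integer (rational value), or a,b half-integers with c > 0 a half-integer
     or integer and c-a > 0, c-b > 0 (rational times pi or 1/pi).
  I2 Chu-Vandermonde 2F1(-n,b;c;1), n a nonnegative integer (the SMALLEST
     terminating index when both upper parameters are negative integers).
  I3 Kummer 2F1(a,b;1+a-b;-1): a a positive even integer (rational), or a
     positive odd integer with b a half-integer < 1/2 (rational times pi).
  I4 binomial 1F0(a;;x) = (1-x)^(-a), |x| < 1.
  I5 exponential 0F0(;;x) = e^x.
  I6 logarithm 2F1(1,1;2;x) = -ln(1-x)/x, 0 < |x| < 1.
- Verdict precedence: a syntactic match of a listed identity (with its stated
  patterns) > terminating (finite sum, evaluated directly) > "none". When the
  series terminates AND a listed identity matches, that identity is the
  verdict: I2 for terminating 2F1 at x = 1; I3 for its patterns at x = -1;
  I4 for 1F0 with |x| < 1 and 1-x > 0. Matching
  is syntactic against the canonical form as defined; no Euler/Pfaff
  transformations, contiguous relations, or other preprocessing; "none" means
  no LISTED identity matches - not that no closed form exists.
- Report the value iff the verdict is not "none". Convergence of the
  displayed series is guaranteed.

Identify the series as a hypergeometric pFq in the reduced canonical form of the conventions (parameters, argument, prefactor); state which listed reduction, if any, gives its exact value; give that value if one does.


Structural cue: from the first term \frac{9}{8}: the factorial ratio (prefactor 9/8) (k+a-1)!/(a-1)! is a rising factorial (a)_k.
Consecutive-term ratio: r(k) = -1 * (k-9) (k+2) / [(k+12) (k+1)] - rational; roots negated = parameters, x = -1, C = \frac{9}{8}.

Reduced: x = -1, 2F1, upper = {-9, 2}, lower = {12}, C = \frac{9}{8}. Verdict: the Kummer evaluation I3 applies (x = -1; c = 12 equals 1+a-b for upper {-9, 2}: listed pattern). Exact value: \frac{99}{16}.
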